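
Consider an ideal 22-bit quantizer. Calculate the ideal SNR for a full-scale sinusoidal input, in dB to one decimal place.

SNR ≈ 6.02·N + 1.76 dB = 6.02·22 + 1.76 = 134.20 dB.

134.2 dB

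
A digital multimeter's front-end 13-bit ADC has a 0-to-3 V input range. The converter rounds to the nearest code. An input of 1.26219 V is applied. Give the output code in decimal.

LSB = 3 V / 8192 = 366.21 µV.
Input sits at 3446.620 steps above V_low.
round(3446.620) = 3447.

code 3447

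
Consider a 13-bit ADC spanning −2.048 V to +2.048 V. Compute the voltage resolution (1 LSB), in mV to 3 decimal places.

Full-scale span = 4.096 V.
LSB = 4.096 / 2^13 = 4.096 / 8192 = 0.0005 V = 0.500 mV.

0.500 mV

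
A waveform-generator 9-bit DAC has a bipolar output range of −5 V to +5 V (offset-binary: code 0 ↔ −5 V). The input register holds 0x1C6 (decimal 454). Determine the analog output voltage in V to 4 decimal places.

LSB = 10 V / 2^9 = 19.531 mV.
Code 0x1C6 = 454 decimal.
V_out = (−5) + 454 × 0.0195312 V = 3.86719 V.

3.8672 V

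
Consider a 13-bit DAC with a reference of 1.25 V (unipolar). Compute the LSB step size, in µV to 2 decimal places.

152.59 µV

Full-scale span = 1.25 V.
LSB = 1.25 / 2^13 = 1.25 / 8192 = 0.000152588 V = 152.59 µV.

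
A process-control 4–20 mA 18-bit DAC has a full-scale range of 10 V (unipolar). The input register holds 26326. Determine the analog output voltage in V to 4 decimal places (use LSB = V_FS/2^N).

1.0043 V

LSB = 10 V / 2^18 = 38.15 µV.
V_out = 0 + 26326 × 3.8147e-05 V = 1.00426 V.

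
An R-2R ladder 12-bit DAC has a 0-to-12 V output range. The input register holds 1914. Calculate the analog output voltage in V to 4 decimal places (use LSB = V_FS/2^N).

LSB = 12 V / 2^12 = 2.930 mV.
V_out = 0 + 1914 × 0.00292969 V = 5.60742 V.

5.6074 V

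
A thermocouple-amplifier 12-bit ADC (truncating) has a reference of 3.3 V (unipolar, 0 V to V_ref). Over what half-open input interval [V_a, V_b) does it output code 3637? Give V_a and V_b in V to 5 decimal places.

LSB = 3.3/2^12 = 0.806 mV.
V_a = V_low + 3637·LSB = 2.9302 V; V_b = V_low + 3638·LSB = 2.93101 V.

[2.93020 V, 2.93101 V)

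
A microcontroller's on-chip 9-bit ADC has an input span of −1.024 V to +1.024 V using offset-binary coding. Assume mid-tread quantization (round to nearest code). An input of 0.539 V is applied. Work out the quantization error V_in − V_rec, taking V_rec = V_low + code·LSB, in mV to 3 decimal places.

-1.000 mV

One LSB is 2.048 V / 512 = 4.000 mV.
(V_in − V_low)/LSB = (0.539 − (−1.024))/0.004 = 390.7500 → code 391 (round).
V_rec = (−1.024) + 391·0.004 = 0.54 V.
Error = 0.539 − 0.54 = -0.001 V = -1.000 mV.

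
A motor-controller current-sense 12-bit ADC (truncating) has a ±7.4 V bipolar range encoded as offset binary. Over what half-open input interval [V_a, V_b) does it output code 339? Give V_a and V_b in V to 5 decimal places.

LSB = 14.8/2^12 = 3.613 mV.
V_a = V_low + 339·LSB = -6.1751 V; V_b = V_low + 340·LSB = -6.17148 V.

[-6.17510 V, -6.17148 V)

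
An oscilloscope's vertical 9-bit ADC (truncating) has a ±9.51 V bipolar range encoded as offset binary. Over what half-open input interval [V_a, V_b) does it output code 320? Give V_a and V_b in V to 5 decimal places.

LSB = 19.02/2^9 = 37.148 mV.
V_a = V_low + 320·LSB = 2.3775 V; V_b = V_low + 321·LSB = 2.41465 V.

[2.37750 V, 2.41465 V)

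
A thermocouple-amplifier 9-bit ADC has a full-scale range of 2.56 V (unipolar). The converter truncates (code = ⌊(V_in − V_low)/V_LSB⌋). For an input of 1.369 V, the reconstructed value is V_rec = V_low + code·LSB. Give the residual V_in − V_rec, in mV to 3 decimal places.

Step size: 2.56 V ÷ 2^9 = 5.000 mV.
(1.369 − 0)/0.005 = 273.8000; ⌊·⌋ gives code 273.
Code 273 maps back to 0 + 273×0.005 V = 1.365 V.
Difference: 0.004 V → 4.000 mV.

4.000 mV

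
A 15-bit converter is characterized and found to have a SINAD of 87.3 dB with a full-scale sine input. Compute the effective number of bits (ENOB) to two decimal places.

ENOB = (SINAD − 1.76) / 6.02 = (87.3 − 1.76)/6.02 = 14.209.

14.21 bits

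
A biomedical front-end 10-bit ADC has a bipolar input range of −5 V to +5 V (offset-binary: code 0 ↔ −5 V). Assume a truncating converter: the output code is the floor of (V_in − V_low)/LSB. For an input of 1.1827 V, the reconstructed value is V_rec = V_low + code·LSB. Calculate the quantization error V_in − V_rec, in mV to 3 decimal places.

Step size: 10 V ÷ 2^10 = 9.766 mV.
Scaled input = 633.1085 LSBs, so code = 633.
Reconstructed: 1.1816406 V.
Difference: 0.00105937 V → 1.059 mV.

1.059 mV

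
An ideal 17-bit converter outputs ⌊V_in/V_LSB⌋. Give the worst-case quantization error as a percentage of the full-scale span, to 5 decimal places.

0.00076 %

Truncating → worst-case error = 1 LSB = V_FS/2^17, so 100/131072 = 0.000762939 % of full scale.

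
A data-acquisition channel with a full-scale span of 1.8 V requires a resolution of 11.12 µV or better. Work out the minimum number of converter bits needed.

18 bits

Number of steps required ≥ 1.8 V / 11.12 µV = 161870.50.
Need 2^N ≥ 161870.50; 2^17 = 131072, 2^18 = 262144.
Minimum N = 18.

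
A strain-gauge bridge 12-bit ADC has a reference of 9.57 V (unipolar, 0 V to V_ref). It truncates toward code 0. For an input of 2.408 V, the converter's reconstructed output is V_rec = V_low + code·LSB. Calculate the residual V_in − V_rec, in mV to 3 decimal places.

1.481 mV

Step size: 9.57 V ÷ 2^12 = 2.336 mV.
(2.408 − 0)/0.00233643 = 1030.6341; ⌊·⌋ gives code 1030.
V_rec = 0 + 1030·0.00233643 = 2.4065186 V.
Error = 2.408 − 2.4065186 = 0.00148145 V = 1.481 mV.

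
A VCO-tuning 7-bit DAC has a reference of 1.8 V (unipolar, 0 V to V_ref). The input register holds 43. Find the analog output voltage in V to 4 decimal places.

0.6047 V

LSB = 1.8 V / 2^7 = 14.062 mV.
V_out = 0 + 43 × 0.0140625 V = 0.604688 V.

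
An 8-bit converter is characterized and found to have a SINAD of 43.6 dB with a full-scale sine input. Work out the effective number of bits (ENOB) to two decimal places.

6.95 bits

ENOB = (SINAD − 1.76) / 6.02 = (43.6 − 1.76)/6.02 = 6.950.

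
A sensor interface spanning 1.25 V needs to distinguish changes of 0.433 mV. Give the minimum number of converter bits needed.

Number of steps required ≥ 1.25 V / 0.433 mV = 2886.84.
Need 2^N ≥ 2886.84; 2^11 = 2048, 2^12 = 4096.
Minimum N = 12.

12 bits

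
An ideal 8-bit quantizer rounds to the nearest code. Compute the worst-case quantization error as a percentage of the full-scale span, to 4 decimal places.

0.1953 %

Rounding → worst-case error = ½ LSB = V_FS/2^9, so 100/512 = 0.195312 % of full scale.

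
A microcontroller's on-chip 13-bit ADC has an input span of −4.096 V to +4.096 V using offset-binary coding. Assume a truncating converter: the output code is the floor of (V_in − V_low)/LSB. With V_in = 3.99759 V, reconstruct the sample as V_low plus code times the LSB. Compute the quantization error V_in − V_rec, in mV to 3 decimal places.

0.590 mV

One LSB is 8.192 V / 8192 = 1.000 mV.
(V_in − V_low)/LSB = (3.99759 − (−4.096))/0.001 = 8093.5900 → code 8093 (floor).
V_rec = (−4.096) + 8093·0.001 = 3.997 V.
V_in − V_rec = 0.00059 V = 0.590 mV.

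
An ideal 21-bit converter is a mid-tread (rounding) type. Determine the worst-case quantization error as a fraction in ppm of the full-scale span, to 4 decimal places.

Rounding → worst-case error = ½ LSB = V_FS/2^22, so 1e+06/4194304 = 0.238419 ppm of full scale.

0.2384 ppm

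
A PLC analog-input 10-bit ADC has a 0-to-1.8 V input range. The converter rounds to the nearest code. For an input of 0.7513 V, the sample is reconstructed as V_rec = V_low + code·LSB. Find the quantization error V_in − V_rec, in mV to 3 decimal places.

0.714 mV

One LSB is 1.8 V / 1024 = 1.758 mV.
(V_in − V_low)/LSB = (0.7513 − 0)/0.00175781 = 427.4062 → code 427 (round).
Code 427 maps back to 0 + 427×0.00175781 V = 0.75058594 V.
Difference: 0.000714062 V → 0.714 mV.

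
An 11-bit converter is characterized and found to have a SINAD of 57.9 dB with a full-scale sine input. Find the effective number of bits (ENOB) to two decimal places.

9.33 bits

ENOB = (SINAD − 1.76) / 6.02 = (57.9 − 1.76)/6.02 = 9.326.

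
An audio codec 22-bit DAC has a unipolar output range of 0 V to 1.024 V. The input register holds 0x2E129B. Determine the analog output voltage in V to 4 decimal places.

0.7372 V

LSB = 1.024 V / 2^22 = 0.24 µV.
Code 0x2E129B = 3019419 decimal.
V_out = 0 + 3019419 × 2.44141e-07 V = 0.737163 V.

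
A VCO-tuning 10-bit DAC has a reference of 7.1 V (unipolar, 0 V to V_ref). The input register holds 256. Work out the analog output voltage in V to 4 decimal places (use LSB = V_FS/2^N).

1.7750 V

LSB = 7.1 V / 2^10 = 6.934 mV.
V_out = 0 + 256 × 0.00693359 V = 1.775 V.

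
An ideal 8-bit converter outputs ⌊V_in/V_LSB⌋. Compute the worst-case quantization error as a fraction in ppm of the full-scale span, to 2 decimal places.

Truncating → worst-case error = 1 LSB = V_FS/2^8, so 1e+06/256 = 3906.25 ppm of full scale.

3906.25 ppm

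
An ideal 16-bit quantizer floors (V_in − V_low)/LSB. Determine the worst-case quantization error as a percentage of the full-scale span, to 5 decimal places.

Truncating → worst-case error = 1 LSB = V_FS/2^16, so 100/65536 = 0.00152588 % of full scale.

0.00153 %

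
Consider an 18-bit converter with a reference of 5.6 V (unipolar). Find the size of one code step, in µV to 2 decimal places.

21.36 µV

Full-scale span = 5.6 V.
LSB = 5.6 / 2^18 = 5.6 / 262144 = 2.13623e-05 V = 21.36 µV.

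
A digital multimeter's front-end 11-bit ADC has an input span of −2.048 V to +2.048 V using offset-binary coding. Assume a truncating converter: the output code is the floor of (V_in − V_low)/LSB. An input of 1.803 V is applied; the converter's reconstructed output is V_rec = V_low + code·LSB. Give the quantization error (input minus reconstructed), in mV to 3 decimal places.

One LSB is 4.096 V / 2048 = 2.000 mV.
Scaled input = 1925.5000 LSBs, so code = 1925.
Code 1925 maps back to (−2.048) + 1925×0.002 V = 1.802 V.
V_in − V_rec = 0.001 V = 1.000 mV.

1.000 mV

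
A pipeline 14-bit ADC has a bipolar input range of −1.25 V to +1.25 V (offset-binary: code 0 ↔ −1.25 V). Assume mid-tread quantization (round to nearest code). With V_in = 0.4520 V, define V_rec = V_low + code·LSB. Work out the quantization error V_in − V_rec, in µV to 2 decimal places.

34.67 µV

Step size: 2.5 V ÷ 2^14 = 152.59 µV.
Scaled input = 11154.2272 LSBs, so code = 11154.
Reconstructed: 0.45196533 V.
Error = 0.4520 − 0.45196533 = 3.4668e-05 V = 34.67 µV.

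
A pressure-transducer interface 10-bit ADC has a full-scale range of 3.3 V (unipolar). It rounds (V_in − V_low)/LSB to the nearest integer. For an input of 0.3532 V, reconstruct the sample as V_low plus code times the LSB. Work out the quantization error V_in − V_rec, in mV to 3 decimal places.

-1.292 mV

One LSB is 3.3 V / 1024 = 3.223 mV.
(V_in − V_low)/LSB = (0.3532 − 0)/0.00322266 = 109.5990 → code 110 (round).
Code 110 maps back to 0 + 110×0.00322266 V = 0.35449219 V.
V_in − V_rec = -0.00129219 V = -1.292 mV.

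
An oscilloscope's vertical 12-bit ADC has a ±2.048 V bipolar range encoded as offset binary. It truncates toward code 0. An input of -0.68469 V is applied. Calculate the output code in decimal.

LSB = 4.096 V / 4096 = 1.000 mV.
Input sits at 1363.310 steps above V_low.
So the output code is 1363.

code 1363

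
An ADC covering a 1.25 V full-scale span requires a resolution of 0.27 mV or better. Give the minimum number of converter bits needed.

13 bits

Number of steps required ≥ 1.25 V / 0.27 mV = 4629.63.
Need 2^N ≥ 4629.63; 2^12 = 4096, 2^13 = 8192.
Minimum N = 13.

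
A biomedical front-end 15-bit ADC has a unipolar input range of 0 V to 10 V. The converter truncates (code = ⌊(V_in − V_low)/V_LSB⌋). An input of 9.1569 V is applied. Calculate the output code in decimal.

code 30005

Full-scale span = 10 V; LSB = 10/2^15 = 305.18 µV.
Input sits at 30005.330 steps above V_low.
Floor → code 30005.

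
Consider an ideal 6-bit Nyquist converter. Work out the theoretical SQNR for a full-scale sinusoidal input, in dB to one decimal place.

37.9 dB

SNR ≈ 6.02·N + 1.76 dB = 6.02·6 + 1.76 = 37.88 dB.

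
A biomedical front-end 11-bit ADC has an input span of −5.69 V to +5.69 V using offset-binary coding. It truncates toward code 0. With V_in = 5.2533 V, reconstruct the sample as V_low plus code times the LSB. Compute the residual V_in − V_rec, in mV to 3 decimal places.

2.275 mV

One LSB is 11.38 V / 2048 = 5.557 mV.
(5.2533 − (−5.69))/0.00555664 = 1969.4093; ⌊·⌋ gives code 1969.
V_rec = (−5.69) + 1969·0.00555664 = 5.2510254 V.
V_in − V_rec = 0.00227461 V = 2.275 mV.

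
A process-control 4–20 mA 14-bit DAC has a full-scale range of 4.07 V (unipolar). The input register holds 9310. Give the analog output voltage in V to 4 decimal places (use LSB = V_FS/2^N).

LSB = 4.07 V / 2^14 = 248.41 µV.
V_out = 0 + 9310 × 0.000248413 V = 2.31273 V.

2.3127 V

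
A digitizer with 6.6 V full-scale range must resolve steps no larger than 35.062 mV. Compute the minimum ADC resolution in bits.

8 bits

Number of steps required ≥ 6.6 V / 35.062 mV = 188.24.
Need 2^N ≥ 188.24; 2^7 = 128, 2^8 = 256.
Minimum N = 8.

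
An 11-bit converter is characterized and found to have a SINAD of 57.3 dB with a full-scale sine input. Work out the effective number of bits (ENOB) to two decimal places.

ENOB = (SINAD − 1.76) / 6.02 = (57.3 − 1.76)/6.02 = 9.226.

9.23 bits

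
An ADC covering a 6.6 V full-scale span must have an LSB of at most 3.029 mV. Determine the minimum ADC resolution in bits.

12 bits

Number of steps required ≥ 6.6 V / 3.029 mV = 2178.94.
Need 2^N ≥ 2178.94; 2^11 = 2048, 2^12 = 4096.
Minimum N = 12.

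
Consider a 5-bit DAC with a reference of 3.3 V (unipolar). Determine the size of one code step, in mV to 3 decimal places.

103.125 mV

Full-scale span = 3.3 V.
LSB = 3.3 / 2^5 = 3.3 / 32 = 0.103125 V = 103.125 mV.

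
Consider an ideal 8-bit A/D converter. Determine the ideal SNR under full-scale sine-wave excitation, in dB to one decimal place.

49.9 dB

SNR ≈ 6.02·N + 1.76 dB = 6.02·8 + 1.76 = 49.92 dB.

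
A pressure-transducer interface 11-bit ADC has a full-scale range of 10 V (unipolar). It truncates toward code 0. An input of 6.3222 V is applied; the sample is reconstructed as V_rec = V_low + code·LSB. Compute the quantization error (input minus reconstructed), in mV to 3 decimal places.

Step size: 10 V ÷ 2^11 = 4.883 mV.
(6.3222 − 0)/0.00488281 = 1294.7866; ⌊·⌋ gives code 1294.
Reconstructed: 6.3183594 V.
V_in − V_rec = 0.00384062 V = 3.841 mV.

3.841 mV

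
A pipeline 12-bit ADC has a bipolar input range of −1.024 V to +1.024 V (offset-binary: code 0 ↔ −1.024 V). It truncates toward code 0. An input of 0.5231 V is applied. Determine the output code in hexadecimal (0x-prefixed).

code 0xC16 (decimal 3094)

Full-scale span = 2.048 V; LSB = 2.048/2^12 = 0.500 mV.
(V_in − V_low)/LSB = (0.5231 − (−1.024)) / 0.0005 = 3094.200.
⌊·⌋(3094.200) = 3094.
In hexadecimal (0x-prefixed): 0xC16.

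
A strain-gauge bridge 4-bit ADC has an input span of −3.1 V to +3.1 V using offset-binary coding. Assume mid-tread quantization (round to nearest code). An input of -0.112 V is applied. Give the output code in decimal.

With 16 levels over 6.2 V, one step is 387.500 mV.
(-0.112 − (−3.1)) / 0.3875 = 7.711 LSBs.
round(7.711) = 8.

code 8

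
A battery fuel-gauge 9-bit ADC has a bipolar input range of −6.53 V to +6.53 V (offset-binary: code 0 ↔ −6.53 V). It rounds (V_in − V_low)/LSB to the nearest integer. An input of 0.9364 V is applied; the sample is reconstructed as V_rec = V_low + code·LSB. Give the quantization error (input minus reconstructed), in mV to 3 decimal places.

-7.389 mV

One LSB is 13.06 V / 512 = 25.508 mV.
(V_in − V_low)/LSB = (0.9364 − (−6.53))/0.0255078 = 292.7103 → code 293 (round).
V_rec = (−6.53) + 293·0.0255078 = 0.94378906 V.
V_in − V_rec = -0.00738906 V = -7.389 mV.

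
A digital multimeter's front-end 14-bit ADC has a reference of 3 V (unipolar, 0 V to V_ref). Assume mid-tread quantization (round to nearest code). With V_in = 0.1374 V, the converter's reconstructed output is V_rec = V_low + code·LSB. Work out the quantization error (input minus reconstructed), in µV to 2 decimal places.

70.90 µV

Step size: 3 V ÷ 2^14 = 183.11 µV.
(0.1374 − 0)/0.000183105 = 750.3872; round gives code 750.
V_rec = 0 + 750·0.000183105 = 0.1373291 V.
Difference: 7.08984e-05 V → 70.90 µV.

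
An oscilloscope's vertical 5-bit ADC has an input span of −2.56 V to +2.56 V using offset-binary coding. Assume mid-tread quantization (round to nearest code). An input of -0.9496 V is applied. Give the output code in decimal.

code 10

LSB = 5.12 V / 32 = 160.000 mV.
(V_in − V_low)/LSB = (-0.9496 − (−2.56)) / 0.16 = 10.065.
Round → code 10.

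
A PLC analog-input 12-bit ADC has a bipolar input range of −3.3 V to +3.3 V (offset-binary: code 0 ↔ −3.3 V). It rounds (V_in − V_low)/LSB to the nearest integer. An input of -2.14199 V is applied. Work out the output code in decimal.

LSB = 6.6 V / 4096 = 1.611 mV.
(V_in − V_low)/LSB = (-2.14199 − (−3.3)) / 0.00161133 = 718.668.
Round → code 719.

code 719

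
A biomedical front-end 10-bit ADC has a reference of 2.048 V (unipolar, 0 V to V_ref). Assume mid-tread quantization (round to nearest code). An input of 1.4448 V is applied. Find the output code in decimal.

code 722

Full-scale span = 2.048 V; LSB = 2.048/2^10 = 2.000 mV.
Input sits at 722.400 steps above V_low.
round(722.400) = 722.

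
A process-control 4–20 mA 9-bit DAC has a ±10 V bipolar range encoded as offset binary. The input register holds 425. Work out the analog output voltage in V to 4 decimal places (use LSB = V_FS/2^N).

LSB = 20 V / 2^9 = 39.062 mV.
V_out = (−10) + 425 × 0.0390625 V = 6.60156 V.

6.6016 V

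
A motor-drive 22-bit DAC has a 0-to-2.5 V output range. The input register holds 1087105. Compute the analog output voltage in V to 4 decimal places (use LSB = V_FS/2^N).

0.6480 V

LSB = 2.5 V / 2^22 = 0.60 µV.
V_out = 0 + 1087105 × 5.96046e-07 V = 0.647965 V.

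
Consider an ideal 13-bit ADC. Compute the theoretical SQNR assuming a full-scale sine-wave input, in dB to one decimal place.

SNR ≈ 6.02·N + 1.76 dB = 6.02·13 + 1.76 = 80.02 dB.

80.0 dB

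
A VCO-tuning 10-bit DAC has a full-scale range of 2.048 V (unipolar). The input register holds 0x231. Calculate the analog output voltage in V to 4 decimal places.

LSB = 2.048 V / 2^10 = 2.000 mV.
Code 0x231 = 561 decimal.
V_out = 0 + 561 × 0.002 V = 1.122 V.

1.1220 V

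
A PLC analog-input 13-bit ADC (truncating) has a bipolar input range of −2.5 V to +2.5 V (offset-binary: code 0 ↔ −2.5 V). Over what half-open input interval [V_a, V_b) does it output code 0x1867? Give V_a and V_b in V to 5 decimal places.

[1.31287 V, 1.31348 V)

LSB = 5/2^13 = 0.610 mV.
Code 0x1867 = 6247 decimal.
V_a = V_low + 6247·LSB = 1.31287 V; V_b = V_low + 6248·LSB = 1.31348 V.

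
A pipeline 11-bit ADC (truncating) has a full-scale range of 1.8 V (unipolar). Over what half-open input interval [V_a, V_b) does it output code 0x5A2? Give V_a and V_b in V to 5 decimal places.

LSB = 1.8/2^11 = 0.879 mV.
Code 0x5A2 = 1442 decimal.
V_a = V_low + 1442·LSB = 1.26738 V; V_b = V_low + 1443·LSB = 1.26826 V.

[1.26738 V, 1.26826 V)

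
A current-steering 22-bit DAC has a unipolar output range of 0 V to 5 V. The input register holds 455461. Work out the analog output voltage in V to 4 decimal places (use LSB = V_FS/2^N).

0.5430 V

LSB = 5 V / 2^22 = 1.19 µV.
V_out = 0 + 455461 × 1.19209e-06 V = 0.542952 V.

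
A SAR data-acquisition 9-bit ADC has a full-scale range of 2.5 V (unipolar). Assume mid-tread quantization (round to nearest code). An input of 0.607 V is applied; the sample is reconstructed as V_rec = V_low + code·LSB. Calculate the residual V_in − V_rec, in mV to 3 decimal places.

1.531 mV

One LSB is 2.5 V / 512 = 4.883 mV.
(V_in − V_low)/LSB = (0.607 − 0)/0.00488281 = 124.3136 → code 124 (round).
Code 124 maps back to 0 + 124×0.00488281 V = 0.60546875 V.
V_in − V_rec = 0.00153125 V = 1.531 mV.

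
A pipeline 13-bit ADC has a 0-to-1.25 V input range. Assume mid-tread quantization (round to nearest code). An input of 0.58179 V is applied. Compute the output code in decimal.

code 3813

With 8192 levels over 1.25 V, one step is 152.59 µV.
(0.58179 − 0) / 0.000152588 = 3812.819 LSBs.
round(3812.819) = 3813.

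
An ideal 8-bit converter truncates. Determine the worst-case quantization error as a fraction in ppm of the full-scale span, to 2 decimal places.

3906.25 ppm

Truncating → worst-case error = 1 LSB = V_FS/2^8, so 1e+06/256 = 3906.25 ppm of full scale.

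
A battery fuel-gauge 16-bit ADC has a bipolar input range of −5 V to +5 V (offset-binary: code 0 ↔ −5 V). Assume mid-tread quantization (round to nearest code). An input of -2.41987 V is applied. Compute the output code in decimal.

code 16909

Full-scale span = 10 V; LSB = 10/2^16 = 152.59 µV.
(V_in − V_low)/LSB = (-2.41987 − (−5)) / 0.000152588 = 16909.140.
Round → code 16909.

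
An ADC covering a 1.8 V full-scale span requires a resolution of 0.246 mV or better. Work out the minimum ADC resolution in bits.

Number of steps required ≥ 1.8 V / 0.246 mV = 7317.07.
Need 2^N ≥ 7317.07; 2^12 = 4096, 2^13 = 8192.
Minimum N = 13.

13 bits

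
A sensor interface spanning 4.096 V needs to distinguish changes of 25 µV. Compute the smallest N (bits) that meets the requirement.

18 bits

Number of steps required ≥ 4.096 V / 25 µV = 163840.00.
Need 2^N ≥ 163840.00; 2^17 = 131072, 2^18 = 262144.
Minimum N = 18.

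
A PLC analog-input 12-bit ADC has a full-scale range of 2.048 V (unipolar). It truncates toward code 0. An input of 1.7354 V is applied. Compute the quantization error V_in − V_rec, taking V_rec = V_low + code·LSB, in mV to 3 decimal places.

One LSB is 2.048 V / 4096 = 0.500 mV.
(V_in − V_low)/LSB = (1.7354 − 0)/0.0005 = 3470.8000 → code 3470 (floor).
Code 3470 maps back to 0 + 3470×0.0005 V = 1.735 V.
V_in − V_rec = 0.0004 V = 0.400 mV.

0.400 mV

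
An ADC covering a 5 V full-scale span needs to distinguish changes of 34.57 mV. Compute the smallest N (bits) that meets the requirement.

8 bits

Number of steps required ≥ 5 V / 34.57 mV = 144.63.
Need 2^N ≥ 144.63; 2^7 = 128, 2^8 = 256.
Minimum N = 8.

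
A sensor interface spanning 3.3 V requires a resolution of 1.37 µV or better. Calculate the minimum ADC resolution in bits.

22 bits

Number of steps required ≥ 3.3 V / 1.37 µV = 2408759.12.
Need 2^N ≥ 2408759.12; 2^21 = 2097152, 2^22 = 4194304.
Minimum N = 22.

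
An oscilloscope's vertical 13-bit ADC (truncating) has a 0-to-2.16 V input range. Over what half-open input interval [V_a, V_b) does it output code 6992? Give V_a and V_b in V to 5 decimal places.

[1.84359 V, 1.84386 V)

LSB = 2.16/2^13 = 263.67 µV.
V_a = V_low + 6992·LSB = 1.84359 V; V_b = V_low + 6993·LSB = 1.84386 V.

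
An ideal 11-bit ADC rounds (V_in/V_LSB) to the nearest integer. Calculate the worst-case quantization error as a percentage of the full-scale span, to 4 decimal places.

0.0244 %

Rounding → worst-case error = ½ LSB = V_FS/2^12, so 100/4096 = 0.0244141 % of full scale.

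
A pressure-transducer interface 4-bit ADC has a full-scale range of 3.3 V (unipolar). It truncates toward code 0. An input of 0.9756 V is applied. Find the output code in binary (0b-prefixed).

code 0b100 (decimal 4)

Full-scale span = 3.3 V; LSB = 3.3/2^4 = 206.250 mV.
(V_in − V_low)/LSB = (0.9756 − 0) / 0.20625 = 4.730.
Floor → code 4.
In binary (0b-prefixed): 0b100.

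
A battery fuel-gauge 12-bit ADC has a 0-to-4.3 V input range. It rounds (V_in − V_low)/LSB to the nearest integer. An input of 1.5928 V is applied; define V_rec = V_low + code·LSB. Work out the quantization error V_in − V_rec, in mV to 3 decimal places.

0.246 mV

Step size: 4.3 V ÷ 2^12 = 1.050 mV.
Scaled input = 1517.2346 LSBs, so code = 1517.
Code 1517 maps back to 0 + 1517×0.0010498 V = 1.5925537 V.
V_in − V_rec = 0.000246289 V = 0.246 mV.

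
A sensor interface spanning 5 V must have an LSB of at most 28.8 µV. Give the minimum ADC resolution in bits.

Number of steps required ≥ 5 V / 28.8 µV = 173611.11.
Need 2^N ≥ 173611.11; 2^17 = 131072, 2^18 = 262144.
Minimum N = 18.

18 bits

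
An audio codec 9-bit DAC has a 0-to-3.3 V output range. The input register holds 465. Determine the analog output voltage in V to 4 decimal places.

LSB = 3.3 V / 2^9 = 6.445 mV.
V_out = 0 + 465 × 0.00644531 V = 2.99707 V.

2.9971 V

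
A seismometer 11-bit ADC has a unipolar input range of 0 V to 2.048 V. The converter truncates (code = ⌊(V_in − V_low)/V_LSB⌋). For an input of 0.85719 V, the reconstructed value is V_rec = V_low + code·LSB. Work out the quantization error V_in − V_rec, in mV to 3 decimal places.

Step size: 2.048 V ÷ 2^11 = 1.000 mV.
Scaled input = 857.1900 LSBs, so code = 857.
V_rec = 0 + 857·0.001 = 0.857 V.
Error = 0.85719 − 0.857 = 0.00019 V = 0.190 mV.

0.190 mV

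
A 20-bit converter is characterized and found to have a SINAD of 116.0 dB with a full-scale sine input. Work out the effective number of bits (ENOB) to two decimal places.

18.98 bits

ENOB = (SINAD − 1.76) / 6.02 = (116.0 − 1.76)/6.02 = 18.977.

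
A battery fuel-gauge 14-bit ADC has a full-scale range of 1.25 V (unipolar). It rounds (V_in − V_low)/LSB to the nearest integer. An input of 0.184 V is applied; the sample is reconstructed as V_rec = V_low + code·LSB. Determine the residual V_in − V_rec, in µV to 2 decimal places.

-21.00 µV

One LSB is 1.25 V / 16384 = 76.29 µV.
(0.184 − 0)/7.62939e-05 = 2411.7248; round gives code 2412.
Code 2412 maps back to 0 + 2412×7.62939e-05 V = 0.184021 V.
Difference: -2.09961e-05 V → -21.00 µV.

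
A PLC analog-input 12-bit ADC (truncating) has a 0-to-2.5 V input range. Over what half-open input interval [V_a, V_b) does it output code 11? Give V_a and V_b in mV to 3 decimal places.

[6.714 mV, 7.324 mV)

LSB = 2.5/2^12 = 0.610 mV.
V_a = V_low + 11·LSB = 0.00671387 V; V_b = V_low + 12·LSB = 0.00732422 V.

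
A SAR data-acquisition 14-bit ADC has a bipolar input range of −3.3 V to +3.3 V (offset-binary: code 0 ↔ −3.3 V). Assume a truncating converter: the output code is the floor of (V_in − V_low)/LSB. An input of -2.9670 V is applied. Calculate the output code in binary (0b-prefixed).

code 0b1100111010 (decimal 826)

LSB = 6.6 V / 16384 = 402.83 µV.
Input sits at 826.647 steps above V_low.
Floor → code 826.
In binary (0b-prefixed): 0b1100111010.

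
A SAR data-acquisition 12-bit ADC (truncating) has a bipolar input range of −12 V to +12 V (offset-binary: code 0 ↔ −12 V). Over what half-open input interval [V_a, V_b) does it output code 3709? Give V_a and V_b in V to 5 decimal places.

LSB = 24/2^12 = 5.859 mV.
V_a = V_low + 3709·LSB = 9.73242 V; V_b = V_low + 3710·LSB = 9.73828 V.

[9.73242 V, 9.73828 V)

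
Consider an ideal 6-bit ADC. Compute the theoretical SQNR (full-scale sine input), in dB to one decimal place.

SNR ≈ 6.02·N + 1.76 dB = 6.02·6 + 1.76 = 37.88 dB.

37.9 dB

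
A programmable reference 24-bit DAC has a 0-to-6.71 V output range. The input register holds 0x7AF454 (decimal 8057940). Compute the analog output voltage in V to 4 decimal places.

LSB = 6.71 V / 2^24 = 0.40 µV.
Code 0x7AF454 = 8057940 decimal.
V_out = 0 + 8057940 × 3.99947e-07 V = 3.22275 V.

3.2228 V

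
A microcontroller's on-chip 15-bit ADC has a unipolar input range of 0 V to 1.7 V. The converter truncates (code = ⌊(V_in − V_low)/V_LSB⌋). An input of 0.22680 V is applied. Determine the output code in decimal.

Full-scale span = 1.7 V; LSB = 1.7/2^15 = 51.88 µV.
(0.22680 − 0) / 5.18799e-05 = 4371.637 LSBs.
Floor → code 4371.

code 4371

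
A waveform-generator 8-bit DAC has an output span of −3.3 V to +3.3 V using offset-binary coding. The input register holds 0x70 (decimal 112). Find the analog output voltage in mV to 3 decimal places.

-412.500 mV

LSB = 6.6 V / 2^8 = 25.781 mV.
Code 0x70 = 112 decimal.
V_out = (−3.3) + 112 × 0.0257812 V = -0.4125 V.
= -412.500 mV.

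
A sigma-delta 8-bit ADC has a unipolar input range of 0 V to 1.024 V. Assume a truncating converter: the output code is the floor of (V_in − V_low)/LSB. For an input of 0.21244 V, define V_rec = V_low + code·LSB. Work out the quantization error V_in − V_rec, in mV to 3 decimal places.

Step size: 1.024 V ÷ 2^8 = 4.000 mV.
(0.21244 − 0)/0.004 = 53.1100; ⌊·⌋ gives code 53.
V_rec = 0 + 53·0.004 = 0.212 V.
V_in − V_rec = 0.00044 V = 0.440 mV.

0.440 mV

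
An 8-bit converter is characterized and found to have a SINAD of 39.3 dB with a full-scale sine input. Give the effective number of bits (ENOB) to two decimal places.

6.24 bits

ENOB = (SINAD − 1.76) / 6.02 = (39.3 − 1.76)/6.02 = 6.236.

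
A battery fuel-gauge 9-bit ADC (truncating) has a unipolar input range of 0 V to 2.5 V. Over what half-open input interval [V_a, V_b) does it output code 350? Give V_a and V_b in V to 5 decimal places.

LSB = 2.5/2^9 = 4.883 mV.
V_a = V_low + 350·LSB = 1.70898 V; V_b = V_low + 351·LSB = 1.71387 V.

[1.70898 V, 1.71387 V)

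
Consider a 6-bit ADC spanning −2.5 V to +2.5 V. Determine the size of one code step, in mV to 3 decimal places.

Full-scale span = 5 V.
LSB = 5 / 2^6 = 5 / 64 = 0.078125 V = 78.125 mV.

78.125 mV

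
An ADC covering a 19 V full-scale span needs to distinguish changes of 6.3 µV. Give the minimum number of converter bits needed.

22 bits

Number of steps required ≥ 19 V / 6.3 µV = 3015873.02.
Need 2^N ≥ 3015873.02; 2^21 = 2097152, 2^22 = 4194304.
Minimum N = 22.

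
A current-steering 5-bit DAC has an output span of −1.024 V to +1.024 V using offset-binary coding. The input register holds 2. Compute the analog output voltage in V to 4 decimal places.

LSB = 2.048 V / 2^5 = 64.000 mV.
V_out = (−1.024) + 2 × 0.064 V = -0.896 V.

-0.8960 V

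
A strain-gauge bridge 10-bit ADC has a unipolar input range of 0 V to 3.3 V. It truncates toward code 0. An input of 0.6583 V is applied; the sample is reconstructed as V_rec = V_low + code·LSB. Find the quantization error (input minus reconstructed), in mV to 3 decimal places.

0.878 mV

One LSB is 3.3 V / 1024 = 3.223 mV.
Scaled input = 204.2725 LSBs, so code = 204.
V_rec = 0 + 204·0.00322266 = 0.65742188 V.
V_in − V_rec = 0.000878125 V = 0.878 mV.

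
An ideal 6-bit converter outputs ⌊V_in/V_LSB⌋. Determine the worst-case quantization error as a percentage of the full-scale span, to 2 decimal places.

1.56 %

Truncating → worst-case error = 1 LSB = V_FS/2^6, so 100/64 = 1.5625 % of full scale.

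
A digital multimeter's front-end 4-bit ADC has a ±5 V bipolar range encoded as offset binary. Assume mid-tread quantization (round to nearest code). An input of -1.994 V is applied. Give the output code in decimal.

code 5

With 16 levels over 10 V, one step is 0.6250 V.
(V_in − V_low)/LSB = (-1.994 − (−5)) / 0.625 = 4.810.
round(4.810) = 5.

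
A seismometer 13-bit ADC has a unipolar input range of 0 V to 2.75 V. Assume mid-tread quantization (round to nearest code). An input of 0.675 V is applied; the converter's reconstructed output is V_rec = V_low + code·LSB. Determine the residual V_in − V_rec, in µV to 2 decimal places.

Step size: 2.75 V ÷ 2^13 = 335.69 µV.
Scaled input = 2010.7636 LSBs, so code = 2011.
Code 2011 maps back to 0 + 2011×0.000335693 V = 0.67507935 V.
V_in − V_rec = -7.93457e-05 V = -79.35 µV.

-79.35 µV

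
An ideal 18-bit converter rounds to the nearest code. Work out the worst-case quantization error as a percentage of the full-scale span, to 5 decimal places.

Rounding → worst-case error = ½ LSB = V_FS/2^19, so 100/524288 = 0.000190735 % of full scale.

0.00019 %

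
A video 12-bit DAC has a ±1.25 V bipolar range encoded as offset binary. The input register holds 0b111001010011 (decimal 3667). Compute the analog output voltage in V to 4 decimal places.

LSB = 2.5 V / 2^12 = 0.610 mV.
Code 0b111001010011 = 3667 decimal.
V_out = (−1.25) + 3667 × 0.000610352 V = 0.988159 V.

0.9882 V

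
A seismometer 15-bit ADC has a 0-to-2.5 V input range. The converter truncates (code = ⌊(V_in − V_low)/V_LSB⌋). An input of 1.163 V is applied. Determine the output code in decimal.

code 15243

With 32768 levels over 2.5 V, one step is 76.29 µV.
Input sits at 15243.674 steps above V_low.
Floor → code 15243.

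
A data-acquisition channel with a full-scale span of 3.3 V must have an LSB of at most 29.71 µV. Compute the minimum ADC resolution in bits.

17 bits

Number of steps required ≥ 3.3 V / 29.71 µV = 111073.71.
Need 2^N ≥ 111073.71; 2^16 = 65536, 2^17 = 131072.
Minimum N = 17.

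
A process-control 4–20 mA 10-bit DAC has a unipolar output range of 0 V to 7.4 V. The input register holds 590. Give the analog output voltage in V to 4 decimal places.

4.2637 V

LSB = 7.4 V / 2^10 = 7.227 mV.
V_out = 0 + 590 × 0.00722656 V = 4.26367 V.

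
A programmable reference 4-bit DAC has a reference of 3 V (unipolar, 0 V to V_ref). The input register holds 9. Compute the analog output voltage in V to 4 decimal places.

LSB = 3 V / 2^4 = 187.500 mV.
V_out = 0 + 9 × 0.1875 V = 1.6875 V.

1.6875 V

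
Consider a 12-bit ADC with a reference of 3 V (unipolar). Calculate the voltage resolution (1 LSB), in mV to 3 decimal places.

0.732 mV

Full-scale span = 3 V.
LSB = 3 / 2^12 = 3 / 4096 = 0.000732422 V = 0.732 mV.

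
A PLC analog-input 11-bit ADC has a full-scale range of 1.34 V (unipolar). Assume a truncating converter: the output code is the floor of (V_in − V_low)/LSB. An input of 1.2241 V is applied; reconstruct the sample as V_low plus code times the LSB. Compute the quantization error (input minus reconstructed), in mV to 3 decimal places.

0.565 mV

LSB = 1.34/2^11 = 0.654 mV.
(V_in − V_low)/LSB = (1.2241 − 0)/0.000654297 = 1870.8633 → code 1870 (floor).
V_rec = 0 + 1870·0.000654297 = 1.2235352 V.
V_in − V_rec = 0.000564844 V = 0.565 mV.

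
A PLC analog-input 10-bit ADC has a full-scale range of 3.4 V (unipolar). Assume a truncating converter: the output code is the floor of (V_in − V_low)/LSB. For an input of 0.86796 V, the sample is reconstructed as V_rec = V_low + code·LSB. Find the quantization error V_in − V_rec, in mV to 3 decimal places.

1.358 mV

One LSB is 3.4 V / 1024 = 3.320 mV.
(V_in − V_low)/LSB = (0.86796 − 0)/0.00332031 = 261.4091 → code 261 (floor).
V_rec = 0 + 261·0.00332031 = 0.86660156 V.
Error = 0.86796 − 0.86660156 = 0.00135844 V = 1.358 mV.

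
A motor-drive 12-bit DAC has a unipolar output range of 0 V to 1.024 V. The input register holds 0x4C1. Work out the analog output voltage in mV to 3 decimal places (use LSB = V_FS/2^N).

304.250 mV

LSB = 1.024 V / 2^12 = 250.00 µV.
Code 0x4C1 = 1217 decimal.
V_out = 0 + 1217 × 0.00025 V = 0.30425 V.
= 304.250 mV.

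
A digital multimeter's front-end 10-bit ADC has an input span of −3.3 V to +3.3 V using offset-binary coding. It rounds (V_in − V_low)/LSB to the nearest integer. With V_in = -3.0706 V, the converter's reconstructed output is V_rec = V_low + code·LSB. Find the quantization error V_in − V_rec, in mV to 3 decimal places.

Step size: 6.6 V ÷ 2^10 = 6.445 mV.
Scaled input = 35.5918 LSBs, so code = 36.
Code 36 maps back to (−3.3) + 36×0.00644531 V = -3.0679687 V.
Difference: -0.00263125 V → -2.631 mV.

-2.631 mV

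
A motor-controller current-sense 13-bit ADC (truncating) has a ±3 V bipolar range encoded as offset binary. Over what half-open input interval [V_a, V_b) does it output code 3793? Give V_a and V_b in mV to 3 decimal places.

[-221.924 mV, -221.191 mV)

LSB = 6/2^13 = 0.732 mV.
V_a = V_low + 3793·LSB = -0.221924 V; V_b = V_low + 3794·LSB = -0.221191 V.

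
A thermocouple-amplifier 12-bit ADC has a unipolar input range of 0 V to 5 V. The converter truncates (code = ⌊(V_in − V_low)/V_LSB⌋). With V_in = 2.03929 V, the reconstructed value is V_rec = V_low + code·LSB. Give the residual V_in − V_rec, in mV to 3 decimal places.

LSB = 5/2^12 = 1.221 mV.
(V_in − V_low)/LSB = (2.03929 − 0)/0.0012207 = 1670.5864 → code 1670 (floor).
Code 1670 maps back to 0 + 1670×0.0012207 V = 2.0385742 V.
Difference: 0.000715781 V → 0.716 mV.

0.716 mV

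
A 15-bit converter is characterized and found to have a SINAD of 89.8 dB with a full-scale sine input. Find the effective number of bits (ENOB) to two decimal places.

ENOB = (SINAD − 1.76) / 6.02 = (89.8 − 1.76)/6.02 = 14.625.

14.62 bits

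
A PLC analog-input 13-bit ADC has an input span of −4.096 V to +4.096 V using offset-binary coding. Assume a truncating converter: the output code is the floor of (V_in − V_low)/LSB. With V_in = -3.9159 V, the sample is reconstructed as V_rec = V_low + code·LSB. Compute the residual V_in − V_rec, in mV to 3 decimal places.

LSB = 8.192/2^13 = 1.000 mV.
Scaled input = 180.1000 LSBs, so code = 180.
Code 180 maps back to (−4.096) + 180×0.001 V = -3.916 V.
Difference: 0.0001 V → 0.100 mV.

0.100 mV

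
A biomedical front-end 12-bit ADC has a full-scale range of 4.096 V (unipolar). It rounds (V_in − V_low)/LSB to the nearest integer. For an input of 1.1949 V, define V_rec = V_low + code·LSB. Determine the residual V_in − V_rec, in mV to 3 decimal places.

-0.100 mV

Step size: 4.096 V ÷ 2^12 = 1.000 mV.
(1.1949 − 0)/0.001 = 1194.9000; round gives code 1195.
V_rec = 0 + 1195·0.001 = 1.195 V.
Difference: -0.0001 V → -0.100 mV.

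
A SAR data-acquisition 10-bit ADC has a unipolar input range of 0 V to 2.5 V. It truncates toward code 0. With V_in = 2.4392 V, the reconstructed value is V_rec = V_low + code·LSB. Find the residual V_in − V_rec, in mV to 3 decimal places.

0.235 mV

LSB = 2.5/2^10 = 2.441 mV.
(2.4392 − 0)/0.00244141 = 999.0963; ⌊·⌋ gives code 999.
Reconstructed: 2.4389648 V.
Error = 2.4392 − 2.4389648 = 0.000235156 V = 0.235 mV.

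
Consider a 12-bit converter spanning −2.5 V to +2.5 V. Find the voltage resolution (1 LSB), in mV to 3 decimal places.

1.221 mV

Full-scale span = 5 V.
LSB = 5 / 2^12 = 5 / 4096 = 0.0012207 V = 1.221 mV.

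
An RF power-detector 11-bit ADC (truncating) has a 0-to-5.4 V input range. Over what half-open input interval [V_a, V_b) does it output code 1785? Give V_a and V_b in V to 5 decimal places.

LSB = 5.4/2^11 = 2.637 mV.
V_a = V_low + 1785·LSB = 4.70654 V; V_b = V_low + 1786·LSB = 4.70918 V.

[4.70654 V, 4.70918 V)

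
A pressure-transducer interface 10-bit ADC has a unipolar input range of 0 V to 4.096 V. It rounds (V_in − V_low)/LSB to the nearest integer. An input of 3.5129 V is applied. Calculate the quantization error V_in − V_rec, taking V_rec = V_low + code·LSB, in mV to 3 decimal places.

Step size: 4.096 V ÷ 2^10 = 4.000 mV.
(V_in − V_low)/LSB = (3.5129 − 0)/0.004 = 878.2250 → code 878 (round).
Code 878 maps back to 0 + 878×0.004 V = 3.512 V.
V_in − V_rec = 0.0009 V = 0.900 mV.

0.900 mV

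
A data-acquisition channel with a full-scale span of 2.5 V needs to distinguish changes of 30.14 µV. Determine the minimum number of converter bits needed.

17 bits

Number of steps required ≥ 2.5 V / 30.14 µV = 82946.25.
Need 2^N ≥ 82946.25; 2^16 = 65536, 2^17 = 131072.
Minimum N = 17.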